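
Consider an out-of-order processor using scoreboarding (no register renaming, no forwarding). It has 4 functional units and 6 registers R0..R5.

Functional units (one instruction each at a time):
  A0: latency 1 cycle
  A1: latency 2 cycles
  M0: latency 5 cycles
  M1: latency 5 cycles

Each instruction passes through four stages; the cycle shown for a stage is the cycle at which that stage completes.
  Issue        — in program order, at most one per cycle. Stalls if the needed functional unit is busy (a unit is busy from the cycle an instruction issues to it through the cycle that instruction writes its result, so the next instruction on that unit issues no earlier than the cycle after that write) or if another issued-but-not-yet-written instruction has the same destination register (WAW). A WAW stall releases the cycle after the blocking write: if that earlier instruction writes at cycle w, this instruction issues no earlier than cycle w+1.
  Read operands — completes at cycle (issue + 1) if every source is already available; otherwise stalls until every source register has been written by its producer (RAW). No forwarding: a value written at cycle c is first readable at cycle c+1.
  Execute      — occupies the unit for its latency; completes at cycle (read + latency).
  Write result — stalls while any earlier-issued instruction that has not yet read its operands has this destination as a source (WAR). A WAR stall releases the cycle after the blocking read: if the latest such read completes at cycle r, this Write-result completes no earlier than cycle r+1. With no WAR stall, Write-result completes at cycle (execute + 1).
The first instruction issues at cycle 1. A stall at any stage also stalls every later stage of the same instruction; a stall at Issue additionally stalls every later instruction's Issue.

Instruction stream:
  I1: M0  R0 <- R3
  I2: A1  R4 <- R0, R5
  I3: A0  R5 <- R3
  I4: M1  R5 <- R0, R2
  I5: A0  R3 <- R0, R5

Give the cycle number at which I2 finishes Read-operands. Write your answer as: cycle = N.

cycle = 9

[1] I1 dispatched to M0
[2] I1 operands ready | I2 dispatched to A1
[3] I3 dispatched to A0
[4] I3 operands ready
[5] I3 complete
[7] I1 complete
[8] R0←I1
[9] I2 operands ready
[10] R5←I3
[11] I2 complete | I4 dispatched to M1
[12] R4←I2 | I4 operands ready | I5 dispatched to A0
[17] I4 complete
[18] R5←I4
[19] I5 operands ready
[20] I5 complete
[21] R3←I5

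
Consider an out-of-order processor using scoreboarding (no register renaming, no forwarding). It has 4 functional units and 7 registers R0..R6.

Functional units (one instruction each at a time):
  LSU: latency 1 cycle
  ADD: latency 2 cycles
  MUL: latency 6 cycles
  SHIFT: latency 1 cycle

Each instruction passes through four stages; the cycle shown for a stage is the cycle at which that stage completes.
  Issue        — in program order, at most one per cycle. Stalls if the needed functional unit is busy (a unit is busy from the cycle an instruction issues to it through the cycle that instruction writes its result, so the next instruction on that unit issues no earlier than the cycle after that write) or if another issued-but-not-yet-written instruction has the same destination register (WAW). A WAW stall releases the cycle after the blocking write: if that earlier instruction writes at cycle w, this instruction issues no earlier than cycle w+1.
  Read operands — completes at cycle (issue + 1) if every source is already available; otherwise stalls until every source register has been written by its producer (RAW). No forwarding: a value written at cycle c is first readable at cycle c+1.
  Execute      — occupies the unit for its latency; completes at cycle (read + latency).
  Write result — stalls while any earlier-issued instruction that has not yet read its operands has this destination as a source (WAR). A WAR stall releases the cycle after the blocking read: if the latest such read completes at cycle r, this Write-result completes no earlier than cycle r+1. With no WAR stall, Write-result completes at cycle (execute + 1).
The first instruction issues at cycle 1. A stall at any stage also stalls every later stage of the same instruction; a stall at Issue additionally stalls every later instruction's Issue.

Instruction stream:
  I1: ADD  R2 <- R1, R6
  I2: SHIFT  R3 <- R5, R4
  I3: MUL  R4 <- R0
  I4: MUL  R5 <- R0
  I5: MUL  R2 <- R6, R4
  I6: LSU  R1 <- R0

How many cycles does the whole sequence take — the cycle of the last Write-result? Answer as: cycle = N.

  I1 | 1 | 2 | 4 | 5
  I2 | 2 | 3 | 4 | 5
  I3 | 3 | 4 | 10 | 11
  I4 | 12 | 13 | 19 | 20   struct: MUL busy until I3 writes@11
  I5 | 21 | 22 | 28 | 29   struct: MUL busy until I4 writes@20
  I6 | 22 | 23 | 24 | 25

cycle = 29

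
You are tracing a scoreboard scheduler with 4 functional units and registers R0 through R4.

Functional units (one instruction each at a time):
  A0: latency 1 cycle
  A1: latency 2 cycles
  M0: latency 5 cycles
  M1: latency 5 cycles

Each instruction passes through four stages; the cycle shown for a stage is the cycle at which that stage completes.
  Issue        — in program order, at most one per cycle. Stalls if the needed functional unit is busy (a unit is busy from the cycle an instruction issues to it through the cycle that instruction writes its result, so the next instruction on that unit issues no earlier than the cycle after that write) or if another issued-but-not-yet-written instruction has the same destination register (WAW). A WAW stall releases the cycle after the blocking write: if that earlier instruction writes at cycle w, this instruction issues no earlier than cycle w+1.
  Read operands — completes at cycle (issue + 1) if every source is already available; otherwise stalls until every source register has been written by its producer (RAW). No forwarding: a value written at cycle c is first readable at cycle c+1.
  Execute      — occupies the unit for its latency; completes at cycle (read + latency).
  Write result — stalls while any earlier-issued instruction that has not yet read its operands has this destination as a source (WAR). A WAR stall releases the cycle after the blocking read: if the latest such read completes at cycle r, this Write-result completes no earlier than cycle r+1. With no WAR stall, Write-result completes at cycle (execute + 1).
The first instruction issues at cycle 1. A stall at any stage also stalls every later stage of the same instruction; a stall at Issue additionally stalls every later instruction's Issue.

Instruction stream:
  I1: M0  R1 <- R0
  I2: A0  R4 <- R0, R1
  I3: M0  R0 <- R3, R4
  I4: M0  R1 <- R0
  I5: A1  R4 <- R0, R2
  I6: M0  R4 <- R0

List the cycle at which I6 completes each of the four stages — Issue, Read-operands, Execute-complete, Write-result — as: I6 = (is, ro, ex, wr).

I6 = (27, 28, 33, 34)

c1: I1 issues→M0
c2: I1 reads, I2 issues→A0
c7: I1 exec-done
c8: I1 writes R1
c9: I2 reads, I3 issues→M0
c10: I2 exec-done
c11: I2 writes R4
c12: I3 reads
c17: I3 exec-done
c18: I3 writes R0
c19: I4 issues→M0
c20: I4 reads, I5 issues→A1
c21: I5 reads
c23: I5 exec-done
c24: I5 writes R4
c25: I4 exec-done
c26: I4 writes R1
c27: I6 issues→M0
c28: I6 reads
c33: I6 exec-done
c34: I6 writes R4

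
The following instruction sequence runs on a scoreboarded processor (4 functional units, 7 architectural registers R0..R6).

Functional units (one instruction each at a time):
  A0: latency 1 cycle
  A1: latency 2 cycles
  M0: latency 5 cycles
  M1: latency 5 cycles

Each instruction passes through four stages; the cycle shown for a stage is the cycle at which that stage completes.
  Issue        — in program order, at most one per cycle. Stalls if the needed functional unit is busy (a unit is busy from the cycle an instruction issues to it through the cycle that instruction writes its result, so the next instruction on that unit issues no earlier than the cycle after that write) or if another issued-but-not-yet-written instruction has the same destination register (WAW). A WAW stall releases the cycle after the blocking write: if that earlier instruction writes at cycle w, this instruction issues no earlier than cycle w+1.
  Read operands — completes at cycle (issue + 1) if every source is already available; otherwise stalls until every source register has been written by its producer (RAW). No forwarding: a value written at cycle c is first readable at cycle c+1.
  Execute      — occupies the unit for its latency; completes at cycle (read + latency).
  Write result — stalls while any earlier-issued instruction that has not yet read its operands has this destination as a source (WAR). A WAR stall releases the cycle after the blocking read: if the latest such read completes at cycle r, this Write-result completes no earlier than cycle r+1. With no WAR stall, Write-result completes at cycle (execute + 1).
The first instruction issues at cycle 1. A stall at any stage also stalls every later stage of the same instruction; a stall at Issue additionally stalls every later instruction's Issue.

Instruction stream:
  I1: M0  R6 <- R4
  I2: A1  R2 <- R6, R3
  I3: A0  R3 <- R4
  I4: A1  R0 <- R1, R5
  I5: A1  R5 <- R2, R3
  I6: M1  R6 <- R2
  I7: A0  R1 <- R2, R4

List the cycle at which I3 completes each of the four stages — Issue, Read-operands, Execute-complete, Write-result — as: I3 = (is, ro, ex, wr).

I3 = (3, 4, 5, 10)

cycle 1: issue I1 (M0)
cycle 2: I1 read-ops, issue I2 (A1)
cycle 3: issue I3 (A0)
cycle 4: I3 read-ops
cycle 5: I3 finished on A0
cycle 7: I1 finished on M0
cycle 8: I1→R6
cycle 9: I2 read-ops
cycle 10: I3→R3
cycle 11: I2 finished on A1
cycle 12: I2→R2
cycle 13: issue I4 (A1)
cycle 14: I4 read-ops
cycle 16: I4 finished on A1
cycle 17: I4→R0
cycle 18: issue I5 (A1)
cycle 19: I5 read-ops, issue I6 (M1)
cycle 20: I6 read-ops, issue I7 (A0)
cycle 21: I5 finished on A1, I7 read-ops
cycle 22: I5→R5, I7 finished on A0
cycle 23: I7→R1
cycle 25: I6 finished on M1
cycle 26: I6→R6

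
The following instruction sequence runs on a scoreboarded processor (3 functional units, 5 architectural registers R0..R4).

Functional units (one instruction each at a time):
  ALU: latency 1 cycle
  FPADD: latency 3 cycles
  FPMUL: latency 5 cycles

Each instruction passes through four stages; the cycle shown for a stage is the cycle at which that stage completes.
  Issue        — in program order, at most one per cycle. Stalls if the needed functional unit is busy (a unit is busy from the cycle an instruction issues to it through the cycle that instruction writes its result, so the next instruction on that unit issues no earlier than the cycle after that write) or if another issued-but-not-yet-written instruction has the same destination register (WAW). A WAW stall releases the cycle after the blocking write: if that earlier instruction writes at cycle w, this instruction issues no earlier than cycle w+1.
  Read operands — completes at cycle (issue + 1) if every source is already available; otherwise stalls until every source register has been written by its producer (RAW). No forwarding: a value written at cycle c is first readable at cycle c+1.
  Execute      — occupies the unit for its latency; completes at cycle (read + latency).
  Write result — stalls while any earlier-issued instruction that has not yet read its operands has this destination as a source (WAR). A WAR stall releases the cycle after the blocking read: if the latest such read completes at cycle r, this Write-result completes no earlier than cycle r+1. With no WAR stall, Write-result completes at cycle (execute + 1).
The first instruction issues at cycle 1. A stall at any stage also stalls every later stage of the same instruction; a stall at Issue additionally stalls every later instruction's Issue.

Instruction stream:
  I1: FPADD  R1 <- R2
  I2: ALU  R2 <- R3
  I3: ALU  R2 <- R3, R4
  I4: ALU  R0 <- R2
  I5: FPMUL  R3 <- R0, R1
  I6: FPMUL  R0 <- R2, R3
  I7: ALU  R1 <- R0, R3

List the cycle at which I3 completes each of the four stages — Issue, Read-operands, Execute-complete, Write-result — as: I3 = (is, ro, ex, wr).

c1: I1 issues→FPADD
c2: I1 reads; I2 issues→ALU
c3: I2 reads
c4: I2 exec-done
c5: I1 exec-done; I2 writes R2
c6: I1 writes R1; I3 issues→ALU
c7: I3 reads
c8: I3 exec-done
c9: I3 writes R2
c10: I4 issues→ALU
c11: I4 reads; I5 issues→FPMUL
c12: I4 exec-done
c13: I4 writes R0
c14: I5 reads
c19: I5 exec-done
c20: I5 writes R3
c21: I6 issues→FPMUL
c22: I6 reads; I7 issues→ALU
c27: I6 exec-done
c28: I6 writes R0
c29: I7 reads
c30: I7 exec-done
c31: I7 writes R1

I3 = (6, 7, 8, 9)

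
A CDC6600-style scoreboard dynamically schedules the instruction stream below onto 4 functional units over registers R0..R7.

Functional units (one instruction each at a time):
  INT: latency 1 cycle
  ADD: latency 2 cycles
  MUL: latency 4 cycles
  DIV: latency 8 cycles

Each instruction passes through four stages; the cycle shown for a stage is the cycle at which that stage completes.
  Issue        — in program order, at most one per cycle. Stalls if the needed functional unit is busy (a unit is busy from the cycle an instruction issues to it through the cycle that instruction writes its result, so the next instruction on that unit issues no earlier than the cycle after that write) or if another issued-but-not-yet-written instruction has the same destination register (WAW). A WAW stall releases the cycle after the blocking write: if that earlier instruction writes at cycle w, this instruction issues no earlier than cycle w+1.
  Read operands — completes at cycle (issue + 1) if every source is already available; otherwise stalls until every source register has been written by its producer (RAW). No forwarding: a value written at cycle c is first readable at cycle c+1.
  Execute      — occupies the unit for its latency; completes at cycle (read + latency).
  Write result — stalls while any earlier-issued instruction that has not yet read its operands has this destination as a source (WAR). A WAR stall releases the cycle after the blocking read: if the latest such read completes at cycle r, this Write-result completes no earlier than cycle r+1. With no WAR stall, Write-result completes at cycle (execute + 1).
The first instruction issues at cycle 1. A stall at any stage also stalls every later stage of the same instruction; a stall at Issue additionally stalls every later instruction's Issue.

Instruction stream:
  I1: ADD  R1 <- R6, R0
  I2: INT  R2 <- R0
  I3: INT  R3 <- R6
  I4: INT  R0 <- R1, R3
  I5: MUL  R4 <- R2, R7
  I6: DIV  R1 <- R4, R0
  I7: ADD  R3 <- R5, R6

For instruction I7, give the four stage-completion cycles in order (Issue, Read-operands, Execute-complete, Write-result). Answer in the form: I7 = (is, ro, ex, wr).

c1: I1→ADD
c2: I1 RO; I2→INT
c3: I2 RO
c4: I1 EX; I2 EX
c5: I1 WR R1; I2 WR R2
c6: I3→INT
c7: I3 RO
c8: I3 EX
c9: I3 WR R3
c10: I4→INT
c11: I4 RO; I5→MUL
c12: I4 EX; I5 RO; I6→DIV
c13: I4 WR R0; I7→ADD
c14: I7 RO
c16: I5 EX; I7 EX
c17: I5 WR R4; I7 WR R3
c18: I6 RO
c26: I6 EX
c27: I6 WR R1

I7 = (13, 14, 16, 17)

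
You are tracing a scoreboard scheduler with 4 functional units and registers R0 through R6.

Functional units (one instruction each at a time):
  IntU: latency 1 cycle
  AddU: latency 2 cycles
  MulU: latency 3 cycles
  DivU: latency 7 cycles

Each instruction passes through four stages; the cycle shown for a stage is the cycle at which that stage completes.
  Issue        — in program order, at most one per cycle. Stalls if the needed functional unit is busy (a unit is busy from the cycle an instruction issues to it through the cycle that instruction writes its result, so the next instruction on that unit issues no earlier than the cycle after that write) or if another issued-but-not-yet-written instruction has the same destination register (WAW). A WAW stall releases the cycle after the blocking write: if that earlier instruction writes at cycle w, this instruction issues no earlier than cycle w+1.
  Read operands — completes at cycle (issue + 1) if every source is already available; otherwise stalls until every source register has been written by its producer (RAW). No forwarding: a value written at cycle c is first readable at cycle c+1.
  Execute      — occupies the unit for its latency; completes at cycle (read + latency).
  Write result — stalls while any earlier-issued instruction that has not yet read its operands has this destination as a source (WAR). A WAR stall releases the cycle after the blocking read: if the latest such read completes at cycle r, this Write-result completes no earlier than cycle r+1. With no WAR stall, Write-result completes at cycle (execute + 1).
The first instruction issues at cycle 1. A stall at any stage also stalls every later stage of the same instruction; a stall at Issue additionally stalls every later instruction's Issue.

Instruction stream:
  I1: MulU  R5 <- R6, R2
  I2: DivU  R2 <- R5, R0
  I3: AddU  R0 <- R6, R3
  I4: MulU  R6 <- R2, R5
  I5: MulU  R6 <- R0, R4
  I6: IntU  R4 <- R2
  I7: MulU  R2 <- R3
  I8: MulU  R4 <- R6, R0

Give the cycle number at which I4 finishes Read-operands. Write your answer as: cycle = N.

cycle = 16

1) issue 1, read 2, done 5, write 6
2) issue 2, read 7, done 14, write 15  <RAW R5: wait I1 write@6>
3) issue 3, read 4, done 6, write 8  <WAR R0: wait I2 read@7>
4) issue 7, read 16, done 19, write 20  <struct: MulU busy until I1 writes@6 / RAW R2: wait I2 write@15>
5) issue 21, read 22, done 25, write 26  <struct: MulU busy until I4 writes@20>
6) issue 22, read 23, done 24, write 25
7) issue 27, read 28, done 31, write 32  <struct: MulU busy until I5 writes@26>
8) issue 33, read 34, done 37, write 38  <struct: MulU busy until I7 writes@32>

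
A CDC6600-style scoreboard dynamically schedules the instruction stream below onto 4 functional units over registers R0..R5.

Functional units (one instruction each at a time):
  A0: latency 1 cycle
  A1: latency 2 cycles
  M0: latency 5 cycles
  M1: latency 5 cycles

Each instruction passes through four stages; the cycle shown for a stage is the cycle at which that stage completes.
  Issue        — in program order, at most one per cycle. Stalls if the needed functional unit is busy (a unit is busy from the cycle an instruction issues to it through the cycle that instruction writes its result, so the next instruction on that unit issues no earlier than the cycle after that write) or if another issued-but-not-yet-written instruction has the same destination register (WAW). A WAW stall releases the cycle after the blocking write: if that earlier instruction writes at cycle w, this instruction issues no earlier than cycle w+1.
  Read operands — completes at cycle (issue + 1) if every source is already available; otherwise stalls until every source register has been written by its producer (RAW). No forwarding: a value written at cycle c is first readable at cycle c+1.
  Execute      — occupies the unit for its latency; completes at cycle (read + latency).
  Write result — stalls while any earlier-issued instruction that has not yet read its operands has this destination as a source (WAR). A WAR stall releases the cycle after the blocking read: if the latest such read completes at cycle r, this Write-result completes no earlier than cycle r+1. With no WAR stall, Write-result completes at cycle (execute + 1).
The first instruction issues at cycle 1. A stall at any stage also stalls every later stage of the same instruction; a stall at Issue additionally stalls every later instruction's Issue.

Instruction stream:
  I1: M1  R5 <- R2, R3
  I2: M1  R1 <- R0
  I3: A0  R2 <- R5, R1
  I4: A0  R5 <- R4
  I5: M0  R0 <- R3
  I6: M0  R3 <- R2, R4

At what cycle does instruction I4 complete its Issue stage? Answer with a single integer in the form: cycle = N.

cycle = 20

  I1 | 1 | 2 | 7 | 8
  I2 | 9 | 10 | 15 | 16   struct: M1 busy until I1 writes@8
  I3 | 10 | 17 | 18 | 19   RAW R1: wait I2 write@16
  I4 | 20 | 21 | 22 | 23   struct: A0 busy until I3 writes@19
  I5 | 21 | 22 | 27 | 28
  I6 | 29 | 30 | 35 | 36   struct: M0 busy until I5 writes@28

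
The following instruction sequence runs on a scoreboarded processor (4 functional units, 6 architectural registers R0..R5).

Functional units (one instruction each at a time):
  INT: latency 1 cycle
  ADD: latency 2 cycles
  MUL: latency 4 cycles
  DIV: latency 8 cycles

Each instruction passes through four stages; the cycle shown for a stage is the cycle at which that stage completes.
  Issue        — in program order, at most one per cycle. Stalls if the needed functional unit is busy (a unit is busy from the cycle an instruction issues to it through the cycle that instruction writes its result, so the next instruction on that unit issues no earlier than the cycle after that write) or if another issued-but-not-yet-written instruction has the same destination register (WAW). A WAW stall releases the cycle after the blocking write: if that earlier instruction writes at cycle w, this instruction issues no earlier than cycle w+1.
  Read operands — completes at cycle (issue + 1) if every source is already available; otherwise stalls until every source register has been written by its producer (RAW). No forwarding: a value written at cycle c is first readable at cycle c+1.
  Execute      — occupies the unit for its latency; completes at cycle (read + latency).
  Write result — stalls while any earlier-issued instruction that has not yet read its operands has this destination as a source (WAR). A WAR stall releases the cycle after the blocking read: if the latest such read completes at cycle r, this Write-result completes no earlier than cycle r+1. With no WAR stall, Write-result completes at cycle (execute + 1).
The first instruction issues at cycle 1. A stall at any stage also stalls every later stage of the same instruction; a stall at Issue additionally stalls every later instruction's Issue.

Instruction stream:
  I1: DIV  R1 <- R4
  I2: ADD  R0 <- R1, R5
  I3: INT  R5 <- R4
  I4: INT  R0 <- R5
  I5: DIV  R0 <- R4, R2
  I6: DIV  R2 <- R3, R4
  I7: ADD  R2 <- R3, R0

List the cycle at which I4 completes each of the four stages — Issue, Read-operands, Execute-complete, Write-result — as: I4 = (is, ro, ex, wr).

I1  is:1  ro:2  ex:10  wr:11
I2  is:2  ro:12  ex:14  wr:15  — RAW R1: wait I1 write@11
I3  is:3  ro:4  ex:5  wr:13  — WAR R5: wait I2 read@12
I4  is:16  ro:17  ex:18  wr:19  — WAW R0: wait I2 write@15
I5  is:20  ro:21  ex:29  wr:30  — WAW R0: wait I4 write@19
I6  is:31  ro:32  ex:40  wr:41  — struct: DIV busy until I5 writes@30
I7  is:42  ro:43  ex:45  wr:46  — WAW R2: wait I6 write@41

I4 = (16, 17, 18, 19)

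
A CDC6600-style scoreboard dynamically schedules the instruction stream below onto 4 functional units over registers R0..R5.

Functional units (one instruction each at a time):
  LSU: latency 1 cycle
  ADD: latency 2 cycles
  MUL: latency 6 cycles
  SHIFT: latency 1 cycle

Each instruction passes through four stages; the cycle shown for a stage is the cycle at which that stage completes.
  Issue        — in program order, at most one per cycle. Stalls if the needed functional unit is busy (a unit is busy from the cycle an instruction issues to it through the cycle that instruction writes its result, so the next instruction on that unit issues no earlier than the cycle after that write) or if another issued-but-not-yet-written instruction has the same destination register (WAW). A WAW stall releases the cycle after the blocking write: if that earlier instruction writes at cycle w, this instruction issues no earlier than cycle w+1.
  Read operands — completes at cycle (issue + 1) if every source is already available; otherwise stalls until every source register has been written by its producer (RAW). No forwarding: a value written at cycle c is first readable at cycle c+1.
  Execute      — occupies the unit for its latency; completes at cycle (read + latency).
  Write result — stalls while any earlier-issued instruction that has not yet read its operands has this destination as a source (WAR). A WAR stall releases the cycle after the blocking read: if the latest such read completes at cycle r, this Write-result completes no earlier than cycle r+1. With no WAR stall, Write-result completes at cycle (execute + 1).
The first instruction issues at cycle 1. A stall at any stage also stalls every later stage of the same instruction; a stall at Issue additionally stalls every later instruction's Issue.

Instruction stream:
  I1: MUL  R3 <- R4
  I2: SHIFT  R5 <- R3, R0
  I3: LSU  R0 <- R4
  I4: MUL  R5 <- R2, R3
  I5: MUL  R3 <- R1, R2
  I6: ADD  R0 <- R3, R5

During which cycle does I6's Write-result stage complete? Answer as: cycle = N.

cycle = 34

  I1 | 1 | 2 | 8 | 9
  I2 | 2 | 10 | 11 | 12   RAW R3: wait I1 write@9
  I3 | 3 | 4 | 5 | 11   WAR R0: wait I2 read@10
  I4 | 13 | 14 | 20 | 21   WAW R5: wait I2 write@12
  I5 | 22 | 23 | 29 | 30   struct: MUL busy until I4 writes@21
  I6 | 23 | 31 | 33 | 34   RAW R3: wait I5 write@30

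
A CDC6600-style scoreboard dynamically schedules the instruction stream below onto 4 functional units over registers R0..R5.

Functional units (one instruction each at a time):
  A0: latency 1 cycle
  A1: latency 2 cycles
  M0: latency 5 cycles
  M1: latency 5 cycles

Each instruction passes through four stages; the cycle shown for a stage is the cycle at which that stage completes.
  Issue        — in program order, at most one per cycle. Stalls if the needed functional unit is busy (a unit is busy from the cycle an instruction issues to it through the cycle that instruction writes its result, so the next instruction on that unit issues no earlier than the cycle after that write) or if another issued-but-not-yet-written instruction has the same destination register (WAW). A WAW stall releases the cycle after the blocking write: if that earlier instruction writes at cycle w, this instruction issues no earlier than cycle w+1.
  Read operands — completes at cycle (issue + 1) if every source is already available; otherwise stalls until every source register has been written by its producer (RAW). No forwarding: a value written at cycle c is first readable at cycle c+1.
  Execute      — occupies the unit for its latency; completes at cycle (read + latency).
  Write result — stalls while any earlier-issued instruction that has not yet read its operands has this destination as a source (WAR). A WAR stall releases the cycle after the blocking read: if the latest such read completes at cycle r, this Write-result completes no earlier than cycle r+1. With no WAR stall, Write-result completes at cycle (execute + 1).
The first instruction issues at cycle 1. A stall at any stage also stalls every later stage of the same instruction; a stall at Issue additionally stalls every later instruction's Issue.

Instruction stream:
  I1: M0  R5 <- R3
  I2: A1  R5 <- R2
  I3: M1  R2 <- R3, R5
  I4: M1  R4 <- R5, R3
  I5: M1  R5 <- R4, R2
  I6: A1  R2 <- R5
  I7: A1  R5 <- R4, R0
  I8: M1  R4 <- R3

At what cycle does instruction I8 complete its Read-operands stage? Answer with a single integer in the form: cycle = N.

  I1 | 1 | 2 | 7 | 8
  I2 | 9 | 10 | 12 | 13   WAW R5: wait I1 write@8
  I3 | 10 | 14 | 19 | 20   RAW R5: wait I2 write@13
  I4 | 21 | 22 | 27 | 28   struct: M1 busy until I3 writes@20
  I5 | 29 | 30 | 35 | 36   struct: M1 busy until I4 writes@28
  I6 | 30 | 37 | 39 | 40   RAW R5: wait I5 write@36
  I7 | 41 | 42 | 44 | 45   struct: A1 busy until I6 writes@40
  I8 | 42 | 43 | 48 | 49

cycle = 43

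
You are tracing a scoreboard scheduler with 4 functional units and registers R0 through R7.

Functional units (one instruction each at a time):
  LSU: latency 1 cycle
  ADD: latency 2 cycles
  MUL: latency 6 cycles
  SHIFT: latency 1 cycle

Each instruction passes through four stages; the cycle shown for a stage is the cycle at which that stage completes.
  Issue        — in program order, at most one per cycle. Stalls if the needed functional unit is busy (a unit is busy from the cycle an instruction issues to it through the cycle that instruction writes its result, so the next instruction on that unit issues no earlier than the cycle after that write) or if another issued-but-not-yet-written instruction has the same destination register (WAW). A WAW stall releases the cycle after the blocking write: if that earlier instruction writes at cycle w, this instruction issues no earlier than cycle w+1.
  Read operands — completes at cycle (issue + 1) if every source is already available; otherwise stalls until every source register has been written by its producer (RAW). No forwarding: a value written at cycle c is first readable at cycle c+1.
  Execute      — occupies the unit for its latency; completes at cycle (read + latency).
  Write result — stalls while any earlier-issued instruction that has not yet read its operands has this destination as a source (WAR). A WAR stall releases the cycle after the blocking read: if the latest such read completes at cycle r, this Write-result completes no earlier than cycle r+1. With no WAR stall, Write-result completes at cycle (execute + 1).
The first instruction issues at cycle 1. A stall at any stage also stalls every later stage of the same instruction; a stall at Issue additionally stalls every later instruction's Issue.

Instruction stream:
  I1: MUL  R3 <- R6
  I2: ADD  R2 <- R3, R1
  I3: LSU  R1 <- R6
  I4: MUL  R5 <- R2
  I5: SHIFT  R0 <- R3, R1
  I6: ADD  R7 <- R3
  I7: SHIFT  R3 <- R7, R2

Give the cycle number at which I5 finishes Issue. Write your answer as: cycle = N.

cycle 1: I1 issues→MUL
cycle 2: I1 reads; I2 issues→ADD
cycle 3: I3 issues→LSU
cycle 4: I3 reads
cycle 5: I3 exec-done
cycle 8: I1 exec-done
cycle 9: I1 writes R3
cycle 10: I2 reads; I4 issues→MUL
cycle 11: I3 writes R1; I5 issues→SHIFT
cycle 12: I2 exec-done; I5 reads
cycle 13: I2 writes R2; I5 exec-done
cycle 14: I4 reads; I5 writes R0; I6 issues→ADD
cycle 15: I6 reads; I7 issues→SHIFT
cycle 17: I6 exec-done
cycle 18: I6 writes R7
cycle 19: I7 reads
cycle 20: I4 exec-done; I7 exec-done
cycle 21: I4 writes R5; I7 writes R3

cycle = 11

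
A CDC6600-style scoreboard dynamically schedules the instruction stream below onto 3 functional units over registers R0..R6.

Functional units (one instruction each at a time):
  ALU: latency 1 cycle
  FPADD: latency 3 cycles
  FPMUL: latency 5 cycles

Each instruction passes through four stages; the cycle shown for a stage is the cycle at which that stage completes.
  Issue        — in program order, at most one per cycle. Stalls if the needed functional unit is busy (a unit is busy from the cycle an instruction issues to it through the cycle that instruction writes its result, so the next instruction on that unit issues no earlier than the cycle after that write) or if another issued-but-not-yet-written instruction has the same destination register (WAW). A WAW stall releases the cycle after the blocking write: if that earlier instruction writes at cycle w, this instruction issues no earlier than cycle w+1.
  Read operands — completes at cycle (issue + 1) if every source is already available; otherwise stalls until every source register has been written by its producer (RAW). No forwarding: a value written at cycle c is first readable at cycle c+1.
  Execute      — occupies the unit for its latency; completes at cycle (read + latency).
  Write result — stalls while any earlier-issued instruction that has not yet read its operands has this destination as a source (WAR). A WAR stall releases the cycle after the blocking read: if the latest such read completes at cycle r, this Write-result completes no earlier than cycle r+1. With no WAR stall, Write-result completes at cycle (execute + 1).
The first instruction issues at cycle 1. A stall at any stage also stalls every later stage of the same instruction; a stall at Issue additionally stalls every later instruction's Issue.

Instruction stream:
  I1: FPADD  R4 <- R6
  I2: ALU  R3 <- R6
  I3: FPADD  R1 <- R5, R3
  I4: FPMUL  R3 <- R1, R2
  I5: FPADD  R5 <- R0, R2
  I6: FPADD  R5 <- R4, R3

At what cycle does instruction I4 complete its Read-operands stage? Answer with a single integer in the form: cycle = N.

cycle = 13

I1 -> (1, 2, 5, 6)
I2 -> (2, 3, 4, 5)
I3 -> (7, 8, 11, 12)  // struct: FPADD busy until I1 writes@6
I4 -> (8, 13, 18, 19)  // RAW R1: wait I3 write@12
I5 -> (13, 14, 17, 18)  // struct: FPADD busy until I3 writes@12
I6 -> (19, 20, 23, 24)  // struct: FPADD busy until I5 writes@18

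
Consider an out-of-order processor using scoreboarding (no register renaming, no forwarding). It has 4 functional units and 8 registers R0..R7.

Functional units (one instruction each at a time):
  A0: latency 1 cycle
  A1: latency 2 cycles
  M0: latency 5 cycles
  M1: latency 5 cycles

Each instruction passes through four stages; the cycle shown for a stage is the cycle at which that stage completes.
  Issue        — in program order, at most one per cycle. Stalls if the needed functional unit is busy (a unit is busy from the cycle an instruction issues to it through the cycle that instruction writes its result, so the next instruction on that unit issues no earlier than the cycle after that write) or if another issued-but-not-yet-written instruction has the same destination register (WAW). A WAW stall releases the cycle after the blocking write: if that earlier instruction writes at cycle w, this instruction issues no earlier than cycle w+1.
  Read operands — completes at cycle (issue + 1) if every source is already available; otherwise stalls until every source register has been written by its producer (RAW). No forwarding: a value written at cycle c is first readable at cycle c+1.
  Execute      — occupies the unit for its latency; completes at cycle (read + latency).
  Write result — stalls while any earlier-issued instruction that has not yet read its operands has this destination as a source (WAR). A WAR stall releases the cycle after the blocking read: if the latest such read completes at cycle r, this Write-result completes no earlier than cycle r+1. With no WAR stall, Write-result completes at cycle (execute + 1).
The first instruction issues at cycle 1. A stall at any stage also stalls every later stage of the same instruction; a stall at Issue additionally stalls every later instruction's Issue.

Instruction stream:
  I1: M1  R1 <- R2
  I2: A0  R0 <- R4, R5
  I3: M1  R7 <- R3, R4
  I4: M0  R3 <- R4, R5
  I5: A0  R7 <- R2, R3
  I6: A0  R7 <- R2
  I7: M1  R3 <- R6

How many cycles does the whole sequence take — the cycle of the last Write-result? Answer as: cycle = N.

cycle = 29

I1 -> (1, 2, 7, 8)
I2 -> (2, 3, 4, 5)
I3 -> (9, 10, 15, 16)  // struct: M1 busy until I1 writes@8
I4 -> (10, 11, 16, 17)
I5 -> (17, 18, 19, 20)  // WAW R7: wait I3 write@16
I6 -> (21, 22, 23, 24)  // struct: A0 busy until I5 writes@20
I7 -> (22, 23, 28, 29)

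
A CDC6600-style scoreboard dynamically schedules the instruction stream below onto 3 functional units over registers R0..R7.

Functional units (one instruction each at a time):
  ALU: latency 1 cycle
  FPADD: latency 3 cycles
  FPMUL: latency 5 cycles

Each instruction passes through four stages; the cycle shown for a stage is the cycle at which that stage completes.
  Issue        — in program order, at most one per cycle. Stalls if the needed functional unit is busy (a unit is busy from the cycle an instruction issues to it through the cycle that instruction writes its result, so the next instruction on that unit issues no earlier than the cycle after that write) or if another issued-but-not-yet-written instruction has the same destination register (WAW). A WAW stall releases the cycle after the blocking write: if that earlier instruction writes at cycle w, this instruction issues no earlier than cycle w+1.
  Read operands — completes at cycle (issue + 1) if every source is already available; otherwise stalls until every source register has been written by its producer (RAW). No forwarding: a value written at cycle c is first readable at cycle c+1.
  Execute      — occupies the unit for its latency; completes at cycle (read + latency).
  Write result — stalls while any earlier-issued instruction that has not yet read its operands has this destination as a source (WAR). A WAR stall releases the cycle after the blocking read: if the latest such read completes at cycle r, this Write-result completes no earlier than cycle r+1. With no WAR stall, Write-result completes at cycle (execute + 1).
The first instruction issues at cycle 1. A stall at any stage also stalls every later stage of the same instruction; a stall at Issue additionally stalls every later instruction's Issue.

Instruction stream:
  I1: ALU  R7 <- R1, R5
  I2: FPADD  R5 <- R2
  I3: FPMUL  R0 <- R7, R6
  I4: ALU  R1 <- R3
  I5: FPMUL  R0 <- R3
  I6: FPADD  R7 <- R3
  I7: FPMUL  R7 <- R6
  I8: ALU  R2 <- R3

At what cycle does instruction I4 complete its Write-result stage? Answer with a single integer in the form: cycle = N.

cycle = 8

I1: IS=1 RO=2 EX=3 WR=4
I2: IS=2 RO=3 EX=6 WR=7
I3: IS=3 RO=5 EX=10 WR=11  [RAW R7: wait I1 write@4]
I4: IS=5 RO=6 EX=7 WR=8  [struct: ALU busy until I1 writes@4]
I5: IS=12 RO=13 EX=18 WR=19  [struct: FPMUL busy until I3 writes@11]
I6: IS=13 RO=14 EX=17 WR=18
I7: IS=20 RO=21 EX=26 WR=27  [struct: FPMUL busy until I5 writes@19]
I8: IS=21 RO=22 EX=23 WR=24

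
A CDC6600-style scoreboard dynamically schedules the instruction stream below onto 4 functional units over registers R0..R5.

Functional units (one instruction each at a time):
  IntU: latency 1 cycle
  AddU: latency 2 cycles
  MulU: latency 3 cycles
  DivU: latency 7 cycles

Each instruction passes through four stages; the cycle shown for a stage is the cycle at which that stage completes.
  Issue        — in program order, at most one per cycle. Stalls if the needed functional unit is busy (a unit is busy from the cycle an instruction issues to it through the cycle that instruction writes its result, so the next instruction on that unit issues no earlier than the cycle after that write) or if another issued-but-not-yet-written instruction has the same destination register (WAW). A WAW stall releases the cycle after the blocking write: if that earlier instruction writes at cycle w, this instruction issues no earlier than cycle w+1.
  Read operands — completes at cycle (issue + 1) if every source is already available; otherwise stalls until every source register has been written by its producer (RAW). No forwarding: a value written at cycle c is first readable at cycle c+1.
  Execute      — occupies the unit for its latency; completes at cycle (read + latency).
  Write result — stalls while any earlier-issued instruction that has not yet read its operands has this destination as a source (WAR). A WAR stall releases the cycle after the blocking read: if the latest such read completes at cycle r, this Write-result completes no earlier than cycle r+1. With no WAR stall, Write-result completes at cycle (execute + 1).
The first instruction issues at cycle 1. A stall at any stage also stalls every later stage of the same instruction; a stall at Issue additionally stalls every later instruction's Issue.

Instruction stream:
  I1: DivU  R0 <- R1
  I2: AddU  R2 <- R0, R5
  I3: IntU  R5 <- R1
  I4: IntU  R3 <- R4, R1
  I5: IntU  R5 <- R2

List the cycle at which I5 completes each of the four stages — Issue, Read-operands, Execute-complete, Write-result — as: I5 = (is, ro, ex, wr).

I5 = (17, 18, 19, 20)

  I1 | 1 | 2 | 9 | 10
  I2 | 2 | 11 | 13 | 14   RAW R0: wait I1 write@10
  I3 | 3 | 4 | 5 | 12   WAR R5: wait I2 read@11
  I4 | 13 | 14 | 15 | 16   struct: IntU busy until I3 writes@12
  I5 | 17 | 18 | 19 | 20   struct: IntU busy until I4 writes@16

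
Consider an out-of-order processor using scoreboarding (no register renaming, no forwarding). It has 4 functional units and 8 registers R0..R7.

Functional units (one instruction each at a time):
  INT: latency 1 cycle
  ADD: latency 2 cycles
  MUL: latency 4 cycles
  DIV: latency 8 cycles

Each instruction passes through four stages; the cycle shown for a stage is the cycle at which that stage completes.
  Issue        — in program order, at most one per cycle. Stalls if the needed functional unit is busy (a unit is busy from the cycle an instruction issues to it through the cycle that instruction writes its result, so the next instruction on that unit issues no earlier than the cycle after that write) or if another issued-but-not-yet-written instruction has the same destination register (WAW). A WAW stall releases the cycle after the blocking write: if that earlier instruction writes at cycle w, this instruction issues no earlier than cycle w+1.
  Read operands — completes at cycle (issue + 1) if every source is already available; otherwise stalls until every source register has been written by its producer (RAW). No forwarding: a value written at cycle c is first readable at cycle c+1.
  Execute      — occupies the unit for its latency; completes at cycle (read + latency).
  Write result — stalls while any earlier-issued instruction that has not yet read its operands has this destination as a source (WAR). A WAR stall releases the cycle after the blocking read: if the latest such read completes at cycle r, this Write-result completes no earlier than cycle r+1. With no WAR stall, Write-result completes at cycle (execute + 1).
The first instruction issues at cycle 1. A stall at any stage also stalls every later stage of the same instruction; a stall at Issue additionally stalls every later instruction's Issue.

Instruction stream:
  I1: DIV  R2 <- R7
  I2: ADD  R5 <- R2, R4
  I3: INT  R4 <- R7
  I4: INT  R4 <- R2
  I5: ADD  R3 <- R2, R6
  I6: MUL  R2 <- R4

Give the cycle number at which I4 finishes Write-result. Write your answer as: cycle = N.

cycle 1: issue I1 (DIV)
cycle 2: I1 read-ops, issue I2 (ADD)
cycle 3: issue I3 (INT)
cycle 4: I3 read-ops
cycle 5: I3 finished on INT
cycle 10: I1 finished on DIV
cycle 11: I1→R2
cycle 12: I2 read-ops
cycle 13: I3→R4
cycle 14: I2 finished on ADD, issue I4 (INT)
cycle 15: I2→R5, I4 read-ops
cycle 16: I4 finished on INT, issue I5 (ADD)
cycle 17: I4→R4, I5 read-ops, issue I6 (MUL)
cycle 18: I6 read-ops
cycle 19: I5 finished on ADD
cycle 20: I5→R3
cycle 22: I6 finished on MUL
cycle 23: I6→R2

cycle = 17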